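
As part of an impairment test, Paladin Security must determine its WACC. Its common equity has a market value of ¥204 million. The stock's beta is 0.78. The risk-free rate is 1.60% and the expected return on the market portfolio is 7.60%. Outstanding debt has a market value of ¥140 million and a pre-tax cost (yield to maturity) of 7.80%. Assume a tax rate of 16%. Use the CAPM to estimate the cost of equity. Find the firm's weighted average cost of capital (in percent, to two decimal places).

6.39%

Market risk premium = 7.6% − 1.6% = 6.0%.
Cost of equity via CAPM: Re = 1.6% + 0.78 × 6.0% = 6.2800%.
Total capital V = 204 + 140 = 344.
Equity: weight = 204/344 = 0.5930; cost = 6.28%.
Debt: weight = 140/344 = 0.4070; after-tax cost = 7.8% × (1 − 16%) = 6.5520%.
WACC = 0.5930 × 6.2800% + 0.4070 × 6.5520% = 6.3907%.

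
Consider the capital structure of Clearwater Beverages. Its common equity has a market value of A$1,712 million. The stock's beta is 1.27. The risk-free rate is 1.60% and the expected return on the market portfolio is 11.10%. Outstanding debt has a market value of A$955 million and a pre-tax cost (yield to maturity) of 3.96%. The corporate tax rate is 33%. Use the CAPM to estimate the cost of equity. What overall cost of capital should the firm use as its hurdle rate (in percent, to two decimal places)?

9.72%

Market risk premium = 11.1% − 1.6% = 9.5%.
Cost of equity via CAPM: Re = 1.6% + 1.27 × 9.5% = 13.6650%.
Total capital V = 1712 + 955 = 2667.
Equity: weight = 1712/2667 = 0.6419; cost = 13.665%.
Debt: weight = 955/2667 = 0.3581; after-tax cost = 3.96% × (1 − 33%) = 2.6532%.
WACC = 0.6419 × 13.6650% + 0.3581 × 2.6532% = 9.7219%.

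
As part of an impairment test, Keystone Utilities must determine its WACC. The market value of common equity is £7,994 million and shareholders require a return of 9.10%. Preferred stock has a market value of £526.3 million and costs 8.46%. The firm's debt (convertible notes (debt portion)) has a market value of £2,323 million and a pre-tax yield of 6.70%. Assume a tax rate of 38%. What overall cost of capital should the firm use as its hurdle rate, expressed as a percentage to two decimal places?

8.01%

Total capital V = 7994 + 526.3 + 2323 = 10843.3.
Equity: weight = 7994/10843.3 = 0.7372; cost = 9.1%.
Preferred: weight = 526.3/10843.3 = 0.0485; cost = 8.46%.
Convertible notes (debt portion): weight = 2323/10843.3 = 0.2142; after-tax cost = 6.7% × (1 − 38%) = 4.1540%.
WACC = 0.7372 × 9.1000% + 0.0485 × 8.4600% + 0.2142 × 4.1540% = 8.0093%.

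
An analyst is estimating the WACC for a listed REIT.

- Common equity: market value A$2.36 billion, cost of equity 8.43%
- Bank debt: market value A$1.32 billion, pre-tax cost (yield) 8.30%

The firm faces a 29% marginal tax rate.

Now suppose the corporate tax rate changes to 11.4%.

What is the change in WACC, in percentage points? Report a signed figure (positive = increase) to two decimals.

+0.52 pp

Current WACC:
Total capital V = 2.36 + 1.32 = 3.68.
Equity: weight = 2.36/3.68 = 0.6413; cost = 8.43%.
Bank debt: weight = 1.32/3.68 = 0.3587; after-tax cost = 8.3% × (1 − 29%) = 5.8930%.
WACC = 0.6413 × 8.4300% + 0.3587 × 5.8930% = 7.5200%.
After the change:
Total capital V = 2.36 + 1.32 = 3.68.
Equity: weight = 2.36/3.68 = 0.6413; cost = 8.43%.
Bank debt: weight = 1.32/3.68 = 0.3587; after-tax cost = 8.3% × (1 − 11.4%) = 7.3538%.
WACC = 0.6413 × 8.4300% + 0.3587 × 7.3538% = 8.0440%.
Change in WACC = 8.0440% − 7.5200% = 0.5240 pp.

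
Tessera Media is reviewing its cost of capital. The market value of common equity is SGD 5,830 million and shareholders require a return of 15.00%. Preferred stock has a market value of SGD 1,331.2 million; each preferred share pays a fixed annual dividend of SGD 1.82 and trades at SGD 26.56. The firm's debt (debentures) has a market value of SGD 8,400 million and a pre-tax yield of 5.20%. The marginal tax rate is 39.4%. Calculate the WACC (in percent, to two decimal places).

7.91%

Cost of preferred: Rp = 1.82 / 26.56 = 6.8524%.
Total capital V = 5830 + 1331.2 + 8400 = 15561.2.
Equity: weight = 5830/15561.2 = 0.3746; cost = 15%.
Preferred: weight = 1331.2/15561.2 = 0.0855; cost = 6.8524%.
Debentures: weight = 8400/15561.2 = 0.5398; after-tax cost = 5.2% × (1 − 39.4%) = 3.1512%.
WACC = 0.3746 × 15.0000% + 0.0855 × 6.8524% + 0.5398 × 3.1512% = 7.9070%.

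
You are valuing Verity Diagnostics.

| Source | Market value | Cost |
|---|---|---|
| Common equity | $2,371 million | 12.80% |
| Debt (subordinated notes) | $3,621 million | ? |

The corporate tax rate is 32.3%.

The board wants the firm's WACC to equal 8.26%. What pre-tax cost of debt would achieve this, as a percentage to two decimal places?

7.81%

Total capital V = 2371 + 3621 = 5992.
Equity weight = 2371/5992 = 0.3957.
Subordinated notes weight = 3621/5992 = 0.6043.
Equity contribution = 0.3957 × 12.8% = 5.0649%.
Remaining for debt = 8.26% − 5.0649% = 3.1951%.
Rd × (1 − 32.3%) × 0.6043 = 3.1951%  ⇒  Rd = 7.8098%.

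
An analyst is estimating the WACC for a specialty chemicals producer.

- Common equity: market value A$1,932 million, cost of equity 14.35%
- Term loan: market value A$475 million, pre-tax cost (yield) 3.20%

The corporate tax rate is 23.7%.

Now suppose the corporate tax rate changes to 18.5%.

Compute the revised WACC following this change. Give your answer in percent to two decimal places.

After the change:
Total capital V = 1932 + 475 = 2407.
Equity: weight = 1932/2407 = 0.8027; cost = 14.35%.
Term loan: weight = 475/2407 = 0.1973; after-tax cost = 3.2% × (1 − 18.5%) = 2.6080%.
WACC = 0.8027 × 14.3500% + 0.1973 × 2.6080% = 12.0328%.

12.03%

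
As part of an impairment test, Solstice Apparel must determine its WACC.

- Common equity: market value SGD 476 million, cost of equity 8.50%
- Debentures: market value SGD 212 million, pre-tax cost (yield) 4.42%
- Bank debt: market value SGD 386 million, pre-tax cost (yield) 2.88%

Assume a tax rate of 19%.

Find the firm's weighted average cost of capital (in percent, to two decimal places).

5.31%

Total capital V = 476 + 212 + 386 = 1074.
Equity: weight = 476/1074 = 0.4432; cost = 8.5%.
Debentures: weight = 212/1074 = 0.1974; after-tax cost = 4.42% × (1 − 19%) = 3.5802%.
Bank debt: weight = 386/1074 = 0.3594; after-tax cost = 2.88% × (1 − 19%) = 2.3328%.
WACC = 0.4432 × 8.5000% + 0.1974 × 3.5802% + 0.3594 × 2.3328% = 5.3123%.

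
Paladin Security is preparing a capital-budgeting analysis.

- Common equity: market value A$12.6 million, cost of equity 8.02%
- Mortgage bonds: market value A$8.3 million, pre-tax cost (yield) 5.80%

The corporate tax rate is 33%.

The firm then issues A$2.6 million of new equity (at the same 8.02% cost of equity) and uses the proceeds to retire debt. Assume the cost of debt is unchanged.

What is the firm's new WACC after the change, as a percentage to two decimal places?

After the change:
Total capital V = 15.2 + 5.7 = 20.9.
Equity: weight = 15.2/20.9 = 0.7273; cost = 8.02%.
Mortgage bonds: weight = 5.7/20.9 = 0.2727; after-tax cost = 5.8% × (1 − 33%) = 3.8860%.
WACC = 0.7273 × 8.0200% + 0.2727 × 3.8860% = 6.8925%.

6.89%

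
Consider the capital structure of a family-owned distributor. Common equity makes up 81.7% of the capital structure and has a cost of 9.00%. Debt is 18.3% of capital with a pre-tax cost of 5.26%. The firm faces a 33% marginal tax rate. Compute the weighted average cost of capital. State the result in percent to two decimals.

After-tax cost of debt = 5.26% × (1 − 33%) = 3.5242%.
WACC = 0.817 × 9.0000% + 0.183 × 3.5242% = 7.9979%.

8.00%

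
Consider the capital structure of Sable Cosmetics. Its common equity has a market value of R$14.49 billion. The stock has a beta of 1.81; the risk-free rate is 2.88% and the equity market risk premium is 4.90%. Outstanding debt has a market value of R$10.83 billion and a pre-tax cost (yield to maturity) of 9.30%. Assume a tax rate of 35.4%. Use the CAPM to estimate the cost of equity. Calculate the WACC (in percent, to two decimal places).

9.29%

Cost of equity via CAPM: Re = 2.88% + 1.81 × 4.9% = 11.7490%.
Total capital V = 14.49 + 10.83 = 25.32.
Equity: weight = 14.49/25.32 = 0.5723; cost = 11.749%.
Debt: weight = 10.83/25.32 = 0.4277; after-tax cost = 9.3% × (1 − 35.4%) = 6.0078%.
WACC = 0.5723 × 11.7490% + 0.4277 × 6.0078% = 9.2933%.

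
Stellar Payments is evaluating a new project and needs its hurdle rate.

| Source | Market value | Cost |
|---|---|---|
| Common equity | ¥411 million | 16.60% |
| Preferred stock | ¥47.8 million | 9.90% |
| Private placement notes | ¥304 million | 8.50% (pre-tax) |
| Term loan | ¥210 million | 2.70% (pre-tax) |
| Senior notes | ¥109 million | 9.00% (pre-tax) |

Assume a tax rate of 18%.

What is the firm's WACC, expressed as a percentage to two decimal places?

9.88%

Total capital V = 411 + 47.8 + 304 + 210 + 109 = 1081.8.
Equity: weight = 411/1081.8 = 0.3799; cost = 16.6%.
Preferred: weight = 47.8/1081.8 = 0.0442; cost = 9.9%.
Private placement notes: weight = 304/1081.8 = 0.2810; after-tax cost = 8.5% × (1 − 18%) = 6.9700%.
Term loan: weight = 210/1081.8 = 0.1941; after-tax cost = 2.7% × (1 − 18%) = 2.2140%.
Senior notes: weight = 109/1081.8 = 0.1008; after-tax cost = 9% × (1 − 18%) = 7.3800%.
WACC = 0.3799 × 16.6000% + 0.0442 × 9.9000% + 0.2810 × 6.9700% + 0.1941 × 2.2140% + 0.1008 × 7.3800% = 9.8762%.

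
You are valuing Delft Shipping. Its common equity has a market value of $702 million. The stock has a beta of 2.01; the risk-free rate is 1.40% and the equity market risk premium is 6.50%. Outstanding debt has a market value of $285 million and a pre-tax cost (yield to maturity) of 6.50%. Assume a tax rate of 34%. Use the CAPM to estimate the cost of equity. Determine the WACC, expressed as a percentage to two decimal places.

Cost of equity via CAPM: Re = 1.4% + 2.01 × 6.5% = 14.4650%.
Total capital V = 702 + 285 = 987.
Equity: weight = 702/987 = 0.7112; cost = 14.465%.
Debt: weight = 285/987 = 0.2888; after-tax cost = 6.5% × (1 − 34%) = 4.2900%.
WACC = 0.7112 × 14.4650% + 0.2888 × 4.2900% = 11.5269%.

11.53%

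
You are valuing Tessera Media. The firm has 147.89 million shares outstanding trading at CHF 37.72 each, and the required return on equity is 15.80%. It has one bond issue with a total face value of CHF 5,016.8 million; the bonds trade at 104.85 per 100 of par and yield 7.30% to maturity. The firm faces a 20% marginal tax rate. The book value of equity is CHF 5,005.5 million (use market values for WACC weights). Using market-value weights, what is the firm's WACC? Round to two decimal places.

10.97%

Market value of equity E = 37.72 × 147.89m = 5578.4108m. Market value of debt D = 5016.8m × 104.85/100 = 5260.1148m.
Total capital V = 5578.4108 + 5260.1148 = 10838.5256.
Equity: weight = 5578.4108/10838.5256 = 0.5147; cost = 15.8%.
Bonds outstanding: weight = 5260.1148/10838.5256 = 0.4853; after-tax cost = 7.3% × (1 − 20%) = 5.8400%.
WACC = 0.5147 × 15.8000% + 0.4853 × 5.8400% = 10.9662%.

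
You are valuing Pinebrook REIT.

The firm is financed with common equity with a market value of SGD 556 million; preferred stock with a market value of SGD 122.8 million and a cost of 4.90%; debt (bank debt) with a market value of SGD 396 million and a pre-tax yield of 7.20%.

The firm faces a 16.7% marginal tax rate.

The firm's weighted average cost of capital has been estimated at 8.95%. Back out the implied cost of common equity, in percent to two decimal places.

Total capital V = 556 + 122.8 + 396 = 1074.8.
Equity weight = 556/1074.8 = 0.5173.
Preferred weight = 122.8/1074.8 = 0.1143.
Bank debt weight = 396/1074.8 = 0.3684.
Debt contribution = 0.3684 × 7.2% × (1 − 16.7%) = 2.2098%.
Preferred contribution = 0.1143 × 4.9% = 0.5598%.
Required equity contribution = 8.95% − 2.7696% = 6.1804%.
Re = 6.1804% / 0.5173 = 11.9473%.

11.95%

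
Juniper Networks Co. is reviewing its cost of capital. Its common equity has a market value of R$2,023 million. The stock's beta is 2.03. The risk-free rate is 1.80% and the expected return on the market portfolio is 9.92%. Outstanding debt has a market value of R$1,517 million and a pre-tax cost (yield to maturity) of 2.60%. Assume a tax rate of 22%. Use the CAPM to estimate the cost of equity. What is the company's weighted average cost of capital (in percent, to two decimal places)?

11.32%

Market risk premium = 9.92% − 1.8% = 8.12%.
Cost of equity via CAPM: Re = 1.8% + 2.03 × 8.12% = 18.2836%.
Total capital V = 2023 + 1517 = 3540.
Equity: weight = 2023/3540 = 0.5715; cost = 18.2836%.
Debt: weight = 1517/3540 = 0.4285; after-tax cost = 2.6% × (1 − 22%) = 2.0280%.
WACC = 0.5715 × 18.2836% + 0.4285 × 2.0280% = 11.3176%.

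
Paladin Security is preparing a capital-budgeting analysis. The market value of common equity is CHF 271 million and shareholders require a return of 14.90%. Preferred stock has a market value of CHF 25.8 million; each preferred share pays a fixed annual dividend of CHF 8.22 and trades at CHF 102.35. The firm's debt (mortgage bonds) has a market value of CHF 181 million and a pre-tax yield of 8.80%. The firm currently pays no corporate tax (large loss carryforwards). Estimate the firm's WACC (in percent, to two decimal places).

12.22%

Cost of preferred: Rp = 8.22 / 102.35 = 8.0313%.
Total capital V = 271 + 25.8 + 181 = 477.8.
Equity: weight = 271/477.8 = 0.5672; cost = 14.9%.
Preferred: weight = 25.8/477.8 = 0.0540; cost = 8.0313%.
Mortgage bonds: weight = 181/477.8 = 0.3788; after-tax cost = 8.8% × (1 − 0%) = 8.8000%.
WACC = 0.5672 × 14.9000% + 0.0540 × 8.0313% + 0.3788 × 8.8000% = 12.2183%.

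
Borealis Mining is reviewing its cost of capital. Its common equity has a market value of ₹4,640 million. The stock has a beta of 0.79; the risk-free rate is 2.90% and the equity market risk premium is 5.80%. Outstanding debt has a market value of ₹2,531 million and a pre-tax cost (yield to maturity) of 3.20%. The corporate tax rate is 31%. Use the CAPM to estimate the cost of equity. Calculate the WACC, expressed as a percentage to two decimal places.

Cost of equity via CAPM: Re = 2.9% + 0.79 × 5.8% = 7.4820%.
Total capital V = 4640 + 2531 = 7171.
Equity: weight = 4640/7171 = 0.6471; cost = 7.482%.
Debt: weight = 2531/7171 = 0.3529; after-tax cost = 3.2% × (1 − 31%) = 2.2080%.
WACC = 0.6471 × 7.4820% + 0.3529 × 2.2080% = 5.6205%.

5.62%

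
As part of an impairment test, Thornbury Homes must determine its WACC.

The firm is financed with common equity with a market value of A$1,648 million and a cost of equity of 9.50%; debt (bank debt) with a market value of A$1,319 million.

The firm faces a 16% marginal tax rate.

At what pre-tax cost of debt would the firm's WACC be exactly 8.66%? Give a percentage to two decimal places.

9.06%

Total capital V = 1648 + 1319 = 2967.
Equity weight = 1648/2967 = 0.5554.
Bank debt weight = 1319/2967 = 0.4446.
Equity contribution = 0.5554 × 9.5% = 5.2767%.
Remaining for debt = 8.66% − 5.2767% = 3.3833%.
Rd × (1 − 16%) × 0.4446 = 3.3833%  ⇒  Rd = 9.0601%.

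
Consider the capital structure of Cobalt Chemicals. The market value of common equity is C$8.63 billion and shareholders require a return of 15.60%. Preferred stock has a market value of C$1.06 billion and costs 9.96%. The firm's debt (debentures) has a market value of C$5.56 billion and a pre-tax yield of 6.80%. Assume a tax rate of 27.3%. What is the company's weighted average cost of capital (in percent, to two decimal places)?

Total capital V = 8.63 + 1.06 + 5.56 = 15.25.
Equity: weight = 8.63/15.25 = 0.5659; cost = 15.6%.
Preferred: weight = 1.06/15.25 = 0.0695; cost = 9.96%.
Debentures: weight = 5.56/15.25 = 0.3646; after-tax cost = 6.8% × (1 − 27.3%) = 4.9436%.
WACC = 0.5659 × 15.6000% + 0.0695 × 9.9600% + 0.3646 × 4.9436% = 11.3228%.

11.32%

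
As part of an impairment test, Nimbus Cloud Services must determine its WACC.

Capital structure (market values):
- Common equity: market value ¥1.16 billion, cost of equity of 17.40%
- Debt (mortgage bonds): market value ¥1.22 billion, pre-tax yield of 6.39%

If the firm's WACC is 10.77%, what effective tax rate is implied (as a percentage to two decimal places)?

Total capital V = 1.16 + 1.22 = 2.38.
Equity weight = 1.16/2.38 = 0.4874.
Mortgage bonds weight = 1.22/2.38 = 0.5126.
Equity contribution = 0.4874 × 17.4% = 8.4807%.
Debt contribution must be 10.77% − 8.4807% = 2.2893%.
0.5126 × 6.39% × (1 − T) = 2.2893%  ⇒  (1 − T) = 0.6989.
T = 30.1085%.

30.11%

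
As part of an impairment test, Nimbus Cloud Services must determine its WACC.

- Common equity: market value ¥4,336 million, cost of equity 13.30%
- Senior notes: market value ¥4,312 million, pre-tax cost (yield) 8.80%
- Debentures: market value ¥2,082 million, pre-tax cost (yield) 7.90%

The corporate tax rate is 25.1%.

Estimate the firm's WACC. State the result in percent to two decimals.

Total capital V = 4336 + 4312 + 2082 = 10730.
Equity: weight = 4336/10730 = 0.4041; cost = 13.3%.
Senior notes: weight = 4312/10730 = 0.4019; after-tax cost = 8.8% × (1 − 25.1%) = 6.5912%.
Debentures: weight = 2082/10730 = 0.1940; after-tax cost = 7.9% × (1 − 25.1%) = 5.9171%.
WACC = 0.4041 × 13.3000% + 0.4019 × 6.5912% + 0.1940 × 5.9171% = 9.1714%.

9.17%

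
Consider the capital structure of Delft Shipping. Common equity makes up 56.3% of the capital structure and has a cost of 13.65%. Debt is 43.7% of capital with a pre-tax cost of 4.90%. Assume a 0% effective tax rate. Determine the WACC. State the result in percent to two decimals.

9.83%

After-tax cost of debt = 4.9% × (1 − 0%) = 4.9000%.
WACC = 0.563 × 13.6500% + 0.437 × 4.9000% = 9.8262%.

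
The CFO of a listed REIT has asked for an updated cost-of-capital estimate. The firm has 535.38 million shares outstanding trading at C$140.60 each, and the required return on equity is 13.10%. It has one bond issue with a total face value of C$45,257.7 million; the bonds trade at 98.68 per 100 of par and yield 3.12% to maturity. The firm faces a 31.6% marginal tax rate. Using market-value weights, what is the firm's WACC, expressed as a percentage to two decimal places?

9.02%

Market value of equity E = 140.6 × 535.38m = 75274.428m. Market value of debt D = 45257.7m × 98.68/100 = 44660.29836m.
Total capital V = 75274.428 + 44660.29836 = 119934.72636.
Equity: weight = 75274.428/119934.72636 = 0.6276; cost = 13.1%.
Bonds outstanding: weight = 44660.29836/119934.72636 = 0.3724; after-tax cost = 3.12% × (1 − 31.6%) = 2.1341%.
WACC = 0.6276 × 13.1000% + 0.3724 × 2.1341% = 9.0166%.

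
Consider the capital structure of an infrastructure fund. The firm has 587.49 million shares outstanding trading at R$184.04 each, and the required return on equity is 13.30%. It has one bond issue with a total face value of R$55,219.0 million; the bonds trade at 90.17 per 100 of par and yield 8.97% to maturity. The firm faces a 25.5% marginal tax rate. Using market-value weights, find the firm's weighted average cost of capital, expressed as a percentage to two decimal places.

11.21%

Market value of equity E = 184.04 × 587.49m = 108121.6596m. Market value of debt D = 55219m × 90.17/100 = 49790.9723m.
Total capital V = 108121.6596 + 49790.9723 = 157912.6319.
Equity: weight = 108121.6596/157912.6319 = 0.6847; cost = 13.3%.
Bonds outstanding: weight = 49790.9723/157912.6319 = 0.3153; after-tax cost = 8.97% × (1 − 25.5%) = 6.6827%.
WACC = 0.6847 × 13.3000% + 0.3153 × 6.6827% = 11.2135%.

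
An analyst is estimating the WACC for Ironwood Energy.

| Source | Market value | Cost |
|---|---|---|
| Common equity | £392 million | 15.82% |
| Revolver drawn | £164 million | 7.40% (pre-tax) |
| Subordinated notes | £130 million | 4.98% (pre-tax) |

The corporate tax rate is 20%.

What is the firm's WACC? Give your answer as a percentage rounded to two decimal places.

Total capital V = 392 + 164 + 130 = 686.
Equity: weight = 392/686 = 0.5714; cost = 15.82%.
Revolver drawn: weight = 164/686 = 0.2391; after-tax cost = 7.4% × (1 − 20%) = 5.9200%.
Subordinated notes: weight = 130/686 = 0.1895; after-tax cost = 4.98% × (1 − 20%) = 3.9840%.
WACC = 0.5714 × 15.8200% + 0.2391 × 5.9200% + 0.1895 × 3.9840% = 11.2103%.

11.21%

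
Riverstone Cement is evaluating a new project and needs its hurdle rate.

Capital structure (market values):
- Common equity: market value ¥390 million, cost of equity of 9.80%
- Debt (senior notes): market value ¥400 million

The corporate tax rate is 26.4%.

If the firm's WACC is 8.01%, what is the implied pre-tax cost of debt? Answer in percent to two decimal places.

8.51%

Total capital V = 390 + 400 = 790.
Equity weight = 390/790 = 0.4937.
Senior notes weight = 400/790 = 0.5063.
Equity contribution = 0.4937 × 9.8% = 4.8380%.
Remaining for debt = 8.01% − 4.8380% = 3.1720%.
Rd × (1 − 26.4%) × 0.5063 = 3.1720%  ⇒  Rd = 8.5119%.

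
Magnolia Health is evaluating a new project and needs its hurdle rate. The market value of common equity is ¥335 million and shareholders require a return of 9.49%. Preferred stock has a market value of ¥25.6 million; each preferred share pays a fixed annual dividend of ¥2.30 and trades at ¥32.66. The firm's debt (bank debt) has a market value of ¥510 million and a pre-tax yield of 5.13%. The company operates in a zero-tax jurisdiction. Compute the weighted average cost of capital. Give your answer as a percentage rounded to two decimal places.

6.86%

Cost of preferred: Rp = 2.3 / 32.66 = 7.0423%.
Total capital V = 335 + 25.6 + 510 = 870.6.
Equity: weight = 335/870.6 = 0.3848; cost = 9.49%.
Preferred: weight = 25.6/870.6 = 0.0294; cost = 7.0423%.
Bank debt: weight = 510/870.6 = 0.5858; after-tax cost = 5.13% × (1 − 0%) = 5.1300%.
WACC = 0.3848 × 9.4900% + 0.0294 × 7.0423% + 0.5858 × 5.1300% = 6.8639%.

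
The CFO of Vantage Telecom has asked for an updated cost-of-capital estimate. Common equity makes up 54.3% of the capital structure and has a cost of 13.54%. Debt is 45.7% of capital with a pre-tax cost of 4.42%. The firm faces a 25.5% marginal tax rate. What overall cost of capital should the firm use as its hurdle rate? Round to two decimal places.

After-tax cost of debt = 4.42% × (1 − 25.5%) = 3.2929%.
WACC = 0.543 × 13.5400% + 0.457 × 3.2929% = 8.8571%.

8.86%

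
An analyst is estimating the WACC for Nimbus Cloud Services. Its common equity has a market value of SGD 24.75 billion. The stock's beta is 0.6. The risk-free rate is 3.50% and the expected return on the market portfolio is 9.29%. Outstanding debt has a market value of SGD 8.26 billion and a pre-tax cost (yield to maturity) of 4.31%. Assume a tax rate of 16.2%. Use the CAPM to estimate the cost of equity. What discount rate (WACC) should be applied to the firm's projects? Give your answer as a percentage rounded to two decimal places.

6.13%

Market risk premium = 9.29% − 3.5% = 5.79%.
Cost of equity via CAPM: Re = 3.5% + 0.6 × 5.79% = 6.9740%.
Total capital V = 24.75 + 8.26 = 33.01.
Equity: weight = 24.75/33.01 = 0.7498; cost = 6.974%.
Debt: weight = 8.26/33.01 = 0.2502; after-tax cost = 4.31% × (1 − 16.2%) = 3.6118%.
WACC = 0.7498 × 6.9740% + 0.2502 × 3.6118% = 6.1327%.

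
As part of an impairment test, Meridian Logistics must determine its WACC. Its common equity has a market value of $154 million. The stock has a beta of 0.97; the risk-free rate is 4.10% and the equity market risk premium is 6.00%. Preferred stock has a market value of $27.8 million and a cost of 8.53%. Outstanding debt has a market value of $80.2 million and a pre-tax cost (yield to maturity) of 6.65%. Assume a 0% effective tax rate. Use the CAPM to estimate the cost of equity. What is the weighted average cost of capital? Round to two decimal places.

Cost of equity via CAPM: Re = 4.1% + 0.97 × 6.0% = 9.9200%.
Total capital V = 154 + 27.8 + 80.2 = 262.
Equity: weight = 154/262 = 0.5878; cost = 9.92%.
Preferred: weight = 27.8/262 = 0.1061; cost = 8.53%.
Debt: weight = 80.2/262 = 0.3061; after-tax cost = 6.65% × (1 − 0%) = 6.6500%.
WACC = 0.5878 × 9.9200% + 0.1061 × 8.5300% + 0.3061 × 6.6500% = 8.7715%.

8.77%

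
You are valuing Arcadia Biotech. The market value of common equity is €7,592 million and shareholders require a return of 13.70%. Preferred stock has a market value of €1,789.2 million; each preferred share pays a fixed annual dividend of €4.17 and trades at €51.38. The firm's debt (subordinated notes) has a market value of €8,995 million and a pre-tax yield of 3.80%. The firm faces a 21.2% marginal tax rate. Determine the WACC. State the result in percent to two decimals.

7.92%

Cost of preferred: Rp = 4.17 / 51.38 = 8.1160%.
Total capital V = 7592 + 1789.2 + 8995 = 18376.2.
Equity: weight = 7592/18376.2 = 0.4131; cost = 13.7%.
Preferred: weight = 1789.2/18376.2 = 0.0974; cost = 8.116%.
Subordinated notes: weight = 8995/18376.2 = 0.4895; after-tax cost = 3.8% × (1 − 21.2%) = 2.9944%.
WACC = 0.4131 × 13.7000% + 0.0974 × 8.1160% + 0.4895 × 2.9944% = 7.9160%.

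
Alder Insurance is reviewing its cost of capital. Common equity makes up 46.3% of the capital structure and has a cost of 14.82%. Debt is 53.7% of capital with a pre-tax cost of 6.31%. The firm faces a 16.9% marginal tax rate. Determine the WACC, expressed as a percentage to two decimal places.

After-tax cost of debt = 6.31% × (1 − 16.9%) = 5.2436%.
WACC = 0.463 × 14.8200% + 0.537 × 5.2436% = 9.6775%.

9.68%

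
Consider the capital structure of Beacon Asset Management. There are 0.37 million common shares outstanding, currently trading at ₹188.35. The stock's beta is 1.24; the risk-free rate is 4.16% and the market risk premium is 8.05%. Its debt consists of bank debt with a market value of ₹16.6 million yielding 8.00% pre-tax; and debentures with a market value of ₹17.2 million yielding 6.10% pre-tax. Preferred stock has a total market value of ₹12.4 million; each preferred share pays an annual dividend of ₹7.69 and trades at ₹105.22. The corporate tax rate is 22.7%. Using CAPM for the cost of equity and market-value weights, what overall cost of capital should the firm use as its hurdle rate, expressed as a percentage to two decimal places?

10.87%

Cost of equity via CAPM: Re = 4.16% + 1.24 × 8.05% = 14.1420%.
Cost of preferred: Rp = 7.69 / 105.22 = 7.3085%.
Market value of equity E = 188.35 × 0.37m = 69.6895m.
Total capital V = 69.6895 + 12.4 + 16.6 + 17.2 = 115.8895.
Equity: weight = 69.6895/115.8895 = 0.6013; cost = 14.142%.
Preferred: weight = 12.4/115.8895 = 0.1070; cost = 7.3085%.
Bank debt: weight = 16.6/115.8895 = 0.1432; after-tax cost = 8% × (1 − 22.7%) = 6.1840%.
Debentures: weight = 17.2/115.8895 = 0.1484; after-tax cost = 6.1% × (1 − 22.7%) = 4.7153%.
WACC = 0.6013 × 14.1420% + 0.1070 × 7.3085% + 0.1432 × 6.1840% + 0.1484 × 4.7153% = 10.8718%.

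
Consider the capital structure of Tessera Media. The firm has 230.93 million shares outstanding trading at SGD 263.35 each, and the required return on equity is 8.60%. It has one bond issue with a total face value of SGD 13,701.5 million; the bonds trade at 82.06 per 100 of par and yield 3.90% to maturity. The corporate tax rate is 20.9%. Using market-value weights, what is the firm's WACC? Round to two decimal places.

7.74%

Market value of equity E = 263.35 × 230.93m = 60815.4155m. Market value of debt D = 13701.5m × 82.06/100 = 11243.4509m.
Total capital V = 60815.4155 + 11243.4509 = 72058.8664.
Equity: weight = 60815.4155/72058.8664 = 0.8440; cost = 8.6%.
Bonds outstanding: weight = 11243.4509/72058.8664 = 0.1560; after-tax cost = 3.9% × (1 − 20.9%) = 3.0849%.
WACC = 0.8440 × 8.6000% + 0.1560 × 3.0849% = 7.7395%.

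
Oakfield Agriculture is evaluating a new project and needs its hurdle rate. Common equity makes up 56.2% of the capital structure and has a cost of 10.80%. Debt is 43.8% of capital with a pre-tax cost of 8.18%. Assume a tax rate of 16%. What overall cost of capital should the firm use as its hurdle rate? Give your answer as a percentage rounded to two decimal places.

After-tax cost of debt = 8.18% × (1 − 16%) = 6.8712%.
WACC = 0.562 × 10.8000% + 0.438 × 6.8712% = 9.0792%.

9.08%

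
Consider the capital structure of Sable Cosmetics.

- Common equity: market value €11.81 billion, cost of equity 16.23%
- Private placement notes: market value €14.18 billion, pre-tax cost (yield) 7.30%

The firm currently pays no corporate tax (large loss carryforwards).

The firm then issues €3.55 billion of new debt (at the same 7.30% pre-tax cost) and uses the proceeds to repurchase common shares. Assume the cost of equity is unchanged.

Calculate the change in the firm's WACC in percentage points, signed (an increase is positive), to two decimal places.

Current WACC:
Total capital V = 11.81 + 14.18 = 25.99.
Equity: weight = 11.81/25.99 = 0.4544; cost = 16.23%.
Private placement notes: weight = 14.18/25.99 = 0.5456; after-tax cost = 7.3% × (1 − 0%) = 7.3000%.
WACC = 0.4544 × 16.2300% + 0.5456 × 7.3000% = 11.3578%.
After the change:
Total capital V = 8.26 + 17.73 = 25.99.
Equity: weight = 8.26/25.99 = 0.3178; cost = 16.23%.
Private placement notes: weight = 17.73/25.99 = 0.6822; after-tax cost = 7.3% × (1 − 0%) = 7.3000%.
WACC = 0.3178 × 16.2300% + 0.6822 × 7.3000% = 10.1381%.
Change in WACC = 10.1381% − 11.3578% = -1.2198 pp.

-1.22 pp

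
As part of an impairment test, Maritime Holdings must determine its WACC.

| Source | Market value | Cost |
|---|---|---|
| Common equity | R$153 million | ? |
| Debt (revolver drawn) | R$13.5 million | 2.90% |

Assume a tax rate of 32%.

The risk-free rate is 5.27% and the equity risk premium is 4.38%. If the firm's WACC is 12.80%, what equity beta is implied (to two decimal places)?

Total capital V = 153 + 13.5 = 166.5.
Equity weight = 153/166.5 = 0.9189.
Revolver drawn weight = 13.5/166.5 = 0.0811.
Debt contribution = 0.0811 × 2.9% × (1 − 32%) = 0.1599%.
Required equity contribution = 12.8% − 0.1599% = 12.6401%  ⇒  Re = 13.7554%.
CAPM: 13.7554% = 5.27% + β × 4.38%  ⇒  β = 1.9373.

1.94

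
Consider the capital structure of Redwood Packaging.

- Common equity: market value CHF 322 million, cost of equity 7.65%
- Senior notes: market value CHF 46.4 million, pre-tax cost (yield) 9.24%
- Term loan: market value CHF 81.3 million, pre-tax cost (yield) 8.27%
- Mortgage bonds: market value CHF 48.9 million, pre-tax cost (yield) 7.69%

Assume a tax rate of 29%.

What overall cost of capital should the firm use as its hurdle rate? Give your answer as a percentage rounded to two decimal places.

7.04%

Total capital V = 322 + 46.4 + 81.3 + 48.9 = 498.6.
Equity: weight = 322/498.6 = 0.6458; cost = 7.65%.
Senior notes: weight = 46.4/498.6 = 0.0931; after-tax cost = 9.24% × (1 − 29%) = 6.5604%.
Term loan: weight = 81.3/498.6 = 0.1631; after-tax cost = 8.27% × (1 − 29%) = 5.8717%.
Mortgage bonds: weight = 48.9/498.6 = 0.0981; after-tax cost = 7.69% × (1 − 29%) = 5.4599%.
WACC = 0.6458 × 7.6500% + 0.0931 × 6.5604% + 0.1631 × 5.8717% + 0.0981 × 5.4599% = 7.0438%.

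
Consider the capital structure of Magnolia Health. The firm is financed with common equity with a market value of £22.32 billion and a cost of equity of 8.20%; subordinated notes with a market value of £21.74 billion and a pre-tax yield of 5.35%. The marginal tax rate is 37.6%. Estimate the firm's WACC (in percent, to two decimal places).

5.80%

Total capital V = 22.32 + 21.74 = 44.06.
Equity: weight = 22.32/44.06 = 0.5066; cost = 8.2%.
Subordinated notes: weight = 21.74/44.06 = 0.4934; after-tax cost = 5.35% × (1 − 37.6%) = 3.3384%.
WACC = 0.5066 × 8.2000% + 0.4934 × 3.3384% = 5.8012%.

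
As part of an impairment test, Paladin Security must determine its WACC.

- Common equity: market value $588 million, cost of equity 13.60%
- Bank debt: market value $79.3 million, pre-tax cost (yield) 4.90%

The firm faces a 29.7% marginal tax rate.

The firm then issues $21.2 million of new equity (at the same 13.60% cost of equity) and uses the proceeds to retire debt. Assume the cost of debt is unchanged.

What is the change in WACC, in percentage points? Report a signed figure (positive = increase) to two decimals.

Current WACC:
Total capital V = 588 + 79.3 = 667.3.
Equity: weight = 588/667.3 = 0.8812; cost = 13.6%.
Bank debt: weight = 79.3/667.3 = 0.1188; after-tax cost = 4.9% × (1 − 29.7%) = 3.4447%.
WACC = 0.8812 × 13.6000% + 0.1188 × 3.4447% = 12.3932%.
After the change:
Total capital V = 609.2 + 58.1 = 667.3.
Equity: weight = 609.2/667.3 = 0.9129; cost = 13.6%.
Bank debt: weight = 58.1/667.3 = 0.0871; after-tax cost = 4.9% × (1 − 29.7%) = 3.4447%.
WACC = 0.9129 × 13.6000% + 0.0871 × 3.4447% = 12.7158%.
Change in WACC = 12.7158% − 12.3932% = 0.3226 pp.

+0.32 pp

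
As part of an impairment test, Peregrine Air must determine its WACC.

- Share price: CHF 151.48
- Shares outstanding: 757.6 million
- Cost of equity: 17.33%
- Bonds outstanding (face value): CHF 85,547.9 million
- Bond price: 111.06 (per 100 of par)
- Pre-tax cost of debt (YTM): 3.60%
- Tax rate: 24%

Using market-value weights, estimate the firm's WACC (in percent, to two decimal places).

Market value of equity E = 151.48 × 757.6m = 114761.248m. Market value of debt D = 85547.9m × 111.06/100 = 95009.49774m.
Total capital V = 114761.248 + 95009.49774 = 209770.74574.
Equity: weight = 114761.248/209770.74574 = 0.5471; cost = 17.33%.
Bonds outstanding: weight = 95009.49774/209770.74574 = 0.4529; after-tax cost = 3.6% × (1 − 24%) = 2.7360%.
WACC = 0.5471 × 17.3300% + 0.4529 × 2.7360% = 10.7201%.

10.72%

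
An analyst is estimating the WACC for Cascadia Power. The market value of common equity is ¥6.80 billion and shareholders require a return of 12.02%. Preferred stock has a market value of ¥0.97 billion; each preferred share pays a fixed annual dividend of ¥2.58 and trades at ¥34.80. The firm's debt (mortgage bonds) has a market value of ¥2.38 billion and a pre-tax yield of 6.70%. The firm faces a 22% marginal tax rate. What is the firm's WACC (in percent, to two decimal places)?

9.99%

Cost of preferred: Rp = 2.58 / 34.8 = 7.4138%.
Total capital V = 6.8 + 0.97 + 2.38 = 10.15.
Equity: weight = 6.8/10.15 = 0.6700; cost = 12.02%.
Preferred: weight = 0.97/10.15 = 0.0956; cost = 7.4138%.
Mortgage bonds: weight = 2.38/10.15 = 0.2345; after-tax cost = 6.7% × (1 − 22%) = 5.2260%.
WACC = 0.6700 × 12.0200% + 0.0956 × 7.4138% + 0.2345 × 5.2260% = 9.9867%.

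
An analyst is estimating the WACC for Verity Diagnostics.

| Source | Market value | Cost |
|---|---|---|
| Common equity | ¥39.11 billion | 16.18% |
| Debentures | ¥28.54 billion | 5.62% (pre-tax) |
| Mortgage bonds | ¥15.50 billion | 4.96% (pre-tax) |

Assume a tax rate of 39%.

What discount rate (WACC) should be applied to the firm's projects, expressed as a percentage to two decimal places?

9.35%

Total capital V = 39.11 + 28.54 + 15.5 = 83.15.
Equity: weight = 39.11/83.15 = 0.4704; cost = 16.18%.
Debentures: weight = 28.54/83.15 = 0.3432; after-tax cost = 5.62% × (1 − 39%) = 3.4282%.
Mortgage bonds: weight = 15.5/83.15 = 0.1864; after-tax cost = 4.96% × (1 − 39%) = 3.0256%.
WACC = 0.4704 × 16.1800% + 0.3432 × 3.4282% + 0.1864 × 3.0256% = 9.3510%.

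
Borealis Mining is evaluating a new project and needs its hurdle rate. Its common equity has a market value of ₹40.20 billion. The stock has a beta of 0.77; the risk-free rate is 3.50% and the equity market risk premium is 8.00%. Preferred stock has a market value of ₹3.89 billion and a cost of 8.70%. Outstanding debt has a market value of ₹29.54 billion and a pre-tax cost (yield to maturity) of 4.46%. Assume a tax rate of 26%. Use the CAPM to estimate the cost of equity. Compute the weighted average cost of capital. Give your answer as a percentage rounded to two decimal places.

7.06%

Cost of equity via CAPM: Re = 3.5% + 0.77 × 8.0% = 9.6600%.
Total capital V = 40.2 + 3.89 + 29.54 = 73.63.
Equity: weight = 40.2/73.63 = 0.5460; cost = 9.66%.
Preferred: weight = 3.89/73.63 = 0.0528; cost = 8.7%.
Debt: weight = 29.54/73.63 = 0.4012; after-tax cost = 4.46% × (1 − 26%) = 3.3004%.
WACC = 0.5460 × 9.6600% + 0.0528 × 8.7000% + 0.4012 × 3.3004% = 7.0578%.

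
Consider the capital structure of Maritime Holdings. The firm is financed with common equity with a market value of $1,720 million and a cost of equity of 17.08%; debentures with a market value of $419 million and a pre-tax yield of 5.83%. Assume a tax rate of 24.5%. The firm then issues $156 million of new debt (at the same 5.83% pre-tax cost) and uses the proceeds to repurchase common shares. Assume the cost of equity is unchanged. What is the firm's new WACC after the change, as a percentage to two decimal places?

After the change:
Total capital V = 1564 + 575 = 2139.
Equity: weight = 1564/2139 = 0.7312; cost = 17.08%.
Debentures: weight = 575/2139 = 0.2688; after-tax cost = 5.83% × (1 − 24.5%) = 4.4017%.
WACC = 0.7312 × 17.0800% + 0.2688 × 4.4017% = 13.6718%.

13.67%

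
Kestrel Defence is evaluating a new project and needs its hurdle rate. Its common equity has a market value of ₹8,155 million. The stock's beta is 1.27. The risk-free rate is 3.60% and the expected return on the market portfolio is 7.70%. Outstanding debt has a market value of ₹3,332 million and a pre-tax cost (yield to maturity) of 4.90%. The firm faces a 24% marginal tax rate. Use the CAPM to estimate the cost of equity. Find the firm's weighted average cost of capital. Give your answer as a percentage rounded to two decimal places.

7.33%

Market risk premium = 7.7% − 3.6% = 4.1%.
Cost of equity via CAPM: Re = 3.6% + 1.27 × 4.1% = 8.8070%.
Total capital V = 8155 + 3332 = 11487.
Equity: weight = 8155/11487 = 0.7099; cost = 8.807%.
Debt: weight = 3332/11487 = 0.2901; after-tax cost = 4.9% × (1 − 24%) = 3.7240%.
WACC = 0.7099 × 8.8070% + 0.2901 × 3.7240% = 7.3326%.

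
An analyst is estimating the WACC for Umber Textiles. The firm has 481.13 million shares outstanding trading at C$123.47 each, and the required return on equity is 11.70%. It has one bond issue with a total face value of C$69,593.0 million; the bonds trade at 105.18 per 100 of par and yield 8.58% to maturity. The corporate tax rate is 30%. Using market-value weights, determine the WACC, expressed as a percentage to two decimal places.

8.56%

Market value of equity E = 123.47 × 481.13m = 59405.1211m. Market value of debt D = 69593m × 105.18/100 = 73197.9174m.
Total capital V = 59405.1211 + 73197.9174 = 132603.0385.
Equity: weight = 59405.1211/132603.0385 = 0.4480; cost = 11.7%.
Bonds outstanding: weight = 73197.9174/132603.0385 = 0.5520; after-tax cost = 8.58% × (1 − 30%) = 6.0060%.
WACC = 0.4480 × 11.7000% + 0.5520 × 6.0060% = 8.5569%.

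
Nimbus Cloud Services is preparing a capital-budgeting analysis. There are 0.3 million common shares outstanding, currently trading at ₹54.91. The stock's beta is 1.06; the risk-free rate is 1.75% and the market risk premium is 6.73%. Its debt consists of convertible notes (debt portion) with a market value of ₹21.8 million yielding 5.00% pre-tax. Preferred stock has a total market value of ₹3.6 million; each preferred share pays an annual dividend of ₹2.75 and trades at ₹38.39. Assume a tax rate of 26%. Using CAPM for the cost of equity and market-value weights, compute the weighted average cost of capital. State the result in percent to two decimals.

Cost of equity via CAPM: Re = 1.75% + 1.06 × 6.73% = 8.8838%.
Cost of preferred: Rp = 2.75 / 38.39 = 7.1633%.
Market value of equity E = 54.91 × 0.3m = 16.473m.
Total capital V = 16.473 + 3.6 + 21.8 = 41.873.
Equity: weight = 16.473/41.873 = 0.3934; cost = 8.8838%.
Preferred: weight = 3.6/41.873 = 0.0860; cost = 7.1633%.
Convertible notes (debt portion): weight = 21.8/41.873 = 0.5206; after-tax cost = 5% × (1 − 26%) = 3.7000%.
WACC = 0.3934 × 8.8838% + 0.0860 × 7.1633% + 0.5206 × 3.7000% = 6.0371%.

6.04%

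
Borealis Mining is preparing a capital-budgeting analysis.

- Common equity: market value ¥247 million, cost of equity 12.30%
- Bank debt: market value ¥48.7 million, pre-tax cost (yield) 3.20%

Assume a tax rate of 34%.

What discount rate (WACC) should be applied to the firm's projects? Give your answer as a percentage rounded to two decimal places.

10.62%

Total capital V = 247 + 48.7 = 295.7.
Equity: weight = 247/295.7 = 0.8353; cost = 12.3%.
Bank debt: weight = 48.7/295.7 = 0.1647; after-tax cost = 3.2% × (1 − 34%) = 2.1120%.
WACC = 0.8353 × 12.3000% + 0.1647 × 2.1120% = 10.6221%.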